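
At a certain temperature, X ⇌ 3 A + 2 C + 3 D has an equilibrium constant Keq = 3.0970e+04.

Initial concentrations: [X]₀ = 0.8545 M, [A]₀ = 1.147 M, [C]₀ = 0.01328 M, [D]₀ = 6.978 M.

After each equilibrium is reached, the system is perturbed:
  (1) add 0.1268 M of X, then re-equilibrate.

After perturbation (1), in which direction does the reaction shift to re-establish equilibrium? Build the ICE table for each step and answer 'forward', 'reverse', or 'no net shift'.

Direction: forward

Q₀ = 0.1058 vs Keq = 3.0970e+04 ⇒ Q<K, forward
Step 1:
                   X          A          C          D
  init        0.8545      1.147    0.01328      6.978
  Δ          -0.4951      1.485     0.9901      1.485
  eq          0.3594      2.632      1.003      8.463
  solve Keq expr → x = 0.4951; check Q = 3.0970e+04
Then add 0.1268 M of X.
Step 2:
                   X          A          C          D
  init        0.4862      2.632      1.003      8.463
  Δ           -0.029    0.08701    0.05801    0.08701
  eq          0.4572      2.719      1.061       8.55
  solve Keq expr → x = 0.029; check Q = 3.0970e+04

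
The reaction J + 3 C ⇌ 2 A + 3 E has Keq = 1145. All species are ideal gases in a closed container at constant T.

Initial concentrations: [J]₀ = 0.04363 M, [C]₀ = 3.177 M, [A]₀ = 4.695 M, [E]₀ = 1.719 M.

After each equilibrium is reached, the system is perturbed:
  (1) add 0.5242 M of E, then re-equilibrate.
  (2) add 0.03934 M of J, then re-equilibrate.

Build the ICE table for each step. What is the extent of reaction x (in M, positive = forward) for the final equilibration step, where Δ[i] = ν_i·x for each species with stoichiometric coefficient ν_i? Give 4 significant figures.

Q₀ = 80.03 vs Keq = 1145 ⇒ Q<K, forward
Step 1:
                   J          C          A          E
  init       0.04363      3.177      4.695      1.719
  Δ         -0.03932     -0.118    0.07864      0.118
  eq         0.00431      3.059      4.774      1.837
  solve Keq expr → x = 0.03932; check Q = 1145
Then add 0.5242 M of E.
Step 2:
                   J          C          A          E
  init       0.00431      3.059      4.774      2.361
  Δ         0.004533     0.0136  -0.009065    -0.0136
  eq        0.008842      3.073      4.765      2.348
  solve Keq expr → x = -0.004533; check Q = 1145
Then add 0.03934 M of J.
Step 3:
                   J          C          A          E
  init       0.04818      3.073      4.765      2.348
  Δ         -0.03653    -0.1096    0.07305     0.1096
  eq         0.01166      2.963      4.838      2.457
  solve Keq expr → x = 0.03653; check Q = 1145

x = 0.03653 M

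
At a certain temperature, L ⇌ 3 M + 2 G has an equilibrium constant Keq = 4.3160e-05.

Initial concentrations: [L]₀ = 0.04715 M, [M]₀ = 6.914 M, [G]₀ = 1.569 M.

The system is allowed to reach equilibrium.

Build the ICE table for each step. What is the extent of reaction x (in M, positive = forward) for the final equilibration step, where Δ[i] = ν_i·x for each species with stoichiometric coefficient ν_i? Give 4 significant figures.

Q₀ = 1.7256e+04 vs Keq = 4.3160e-05 ⇒ Q>K, reverse
Step 1:
                   L          M          G
  init       0.04715      6.914      1.569
  Δ           0.7842     -2.353     -1.568
  eq          0.8313      4.561 6.1487e-04
  solve Keq expr → x = -0.7842; check Q = 4.3160e-05

x = -0.7842 M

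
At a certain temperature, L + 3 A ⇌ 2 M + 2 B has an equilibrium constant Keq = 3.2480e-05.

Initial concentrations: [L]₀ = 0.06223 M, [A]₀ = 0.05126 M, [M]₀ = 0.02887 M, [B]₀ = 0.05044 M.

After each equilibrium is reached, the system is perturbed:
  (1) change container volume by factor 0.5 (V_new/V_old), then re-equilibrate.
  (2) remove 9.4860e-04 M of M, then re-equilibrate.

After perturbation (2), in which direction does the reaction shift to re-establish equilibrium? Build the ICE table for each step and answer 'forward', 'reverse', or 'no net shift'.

Q₀ = 0.253 vs Keq = 3.2480e-05 ⇒ Q>K, reverse
Step 1:
                    L           A           M           B
  I           0.06223     0.05126     0.02887     0.05044
  C            0.0135     0.04051    -0.02701    -0.02701
  E           0.07573     0.09177    0.001861     0.02343
  solve Keq expr → x = -0.0135; check Q = 3.2480e-05
Then change container volume by factor 0.5 (V_new/V_old).
Step 2:
                    L           A           M           B
  I            0.1515      0.1835    0.003722     0.04686
  C                 0           0           0           0
  E            0.1515      0.1835    0.003722     0.04686
  solve Keq expr → x = 0; check Q = 3.2480e-05
Then remove 9.4860e-04 M of M.
Step 3:
                    L           A           M           B
  I            0.1515      0.1835    0.002773     0.04686
  C       -4.2020e-04   -0.001261  8.4040e-04  8.4040e-04
  E             0.151      0.1823    0.003614      0.0477
  solve Keq expr → x = 4.2020e-04; check Q = 3.2480e-05

Direction: forward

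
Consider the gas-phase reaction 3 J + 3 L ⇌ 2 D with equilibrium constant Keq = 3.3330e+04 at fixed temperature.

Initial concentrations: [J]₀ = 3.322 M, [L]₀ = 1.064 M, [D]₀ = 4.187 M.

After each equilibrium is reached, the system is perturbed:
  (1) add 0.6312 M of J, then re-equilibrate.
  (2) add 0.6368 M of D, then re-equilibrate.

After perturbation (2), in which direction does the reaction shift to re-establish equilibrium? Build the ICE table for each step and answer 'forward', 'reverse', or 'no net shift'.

Direction: reverse

Q₀ = 0.397 vs Keq = 3.3330e+04 ⇒ Q<K, forward
Step 1:
                  J         L         D
  Initial     3.322     1.064     4.187
  Change     -1.025    -1.025    0.6834
  Equil       2.297   0.03887      4.87
  solve Keq expr → x = 0.3417; check Q = 3.3330e+04
Then add 0.6312 M of J.
Step 2:
                  J         L         D
  Initial     2.928   0.03887      4.87
  Change   -0.00827  -0.00827  0.005513
  Equil        2.92    0.0306     4.876
  solve Keq expr → x = 0.002757; check Q = 3.3330e+04
Then add 0.6368 M of D.
Step 3:
                  J         L         D
  Initial      2.92    0.0306     5.513
  Change   0.002573  0.002573 -0.001716
  Equil       2.922   0.03317     5.511
  solve Keq expr → x = -8.5779e-04; check Q = 3.3330e+04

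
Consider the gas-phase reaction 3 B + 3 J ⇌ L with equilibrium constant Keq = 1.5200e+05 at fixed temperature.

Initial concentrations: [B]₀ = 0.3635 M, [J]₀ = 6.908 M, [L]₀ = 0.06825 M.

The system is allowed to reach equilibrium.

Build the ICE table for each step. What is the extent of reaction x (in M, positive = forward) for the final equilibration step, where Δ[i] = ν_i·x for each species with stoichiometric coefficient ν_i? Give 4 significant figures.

x = 0.1206 M

Q₀ = 0.004311 vs Keq = 1.5200e+05 ⇒ Q<K, forward
Step 1:
                    B           J           L
  init         0.3635       6.908     0.06825
  Δ           -0.3619     -0.3619      0.1206
  eq         0.001642       6.546      0.1889
  solve Keq expr → x = 0.1206; check Q = 1.5200e+05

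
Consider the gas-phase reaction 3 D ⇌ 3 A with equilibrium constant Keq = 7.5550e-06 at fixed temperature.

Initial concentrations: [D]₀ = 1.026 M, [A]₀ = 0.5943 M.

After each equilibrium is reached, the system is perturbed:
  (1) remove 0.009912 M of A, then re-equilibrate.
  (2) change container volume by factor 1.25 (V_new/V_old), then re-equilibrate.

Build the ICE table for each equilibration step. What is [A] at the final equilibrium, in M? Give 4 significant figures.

Q₀ = 0.1943 vs Keq = 7.5550e-06 ⇒ Q>K, reverse
Step 1:
                   D          A
  init         1.026     0.5943
  Δ           0.5631    -0.5631
  eq           1.589    0.03118
  solve Keq expr → x = -0.1877; check Q = 7.5550e-06
Then remove 0.009912 M of A.
Step 2:
                   D          A
  init         1.589    0.02127
  Δ        -0.009721   0.009721
  eq           1.579    0.03099
  solve Keq expr → x = 0.00324; check Q = 7.5550e-06
Then change container volume by factor 1.25 (V_new/V_old).
Step 3:
                   D          A
  init         1.264    0.02479
  Δ                0          0
  eq           1.264    0.02479
  solve Keq expr → x = 0; check Q = 7.5550e-06

[A]_eq = 0.02479 M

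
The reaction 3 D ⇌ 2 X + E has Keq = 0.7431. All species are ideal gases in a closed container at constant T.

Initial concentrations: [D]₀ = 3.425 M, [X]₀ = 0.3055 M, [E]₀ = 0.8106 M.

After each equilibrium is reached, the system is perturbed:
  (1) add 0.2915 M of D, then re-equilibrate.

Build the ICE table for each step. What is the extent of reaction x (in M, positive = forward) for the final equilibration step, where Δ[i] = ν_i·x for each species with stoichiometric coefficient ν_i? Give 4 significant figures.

Q₀ = 0.001883 vs Keq = 0.7431 ⇒ Q<K, forward
Step 1:
                  D         X         E
  Initial     3.425    0.3055    0.8106
  Change     -1.799     1.199    0.5997
  Equil       1.626     1.505      1.41
  solve Keq expr → x = 0.5997; check Q = 0.7431
Then add 0.2915 M of D.
Step 2:
                  D         X         E
  Initial     1.917     1.505      1.41
  Change    -0.1814    0.1209   0.06047
  Equil       1.736     1.626     1.471
  solve Keq expr → x = 0.06047; check Q = 0.7431

x = 0.06047 M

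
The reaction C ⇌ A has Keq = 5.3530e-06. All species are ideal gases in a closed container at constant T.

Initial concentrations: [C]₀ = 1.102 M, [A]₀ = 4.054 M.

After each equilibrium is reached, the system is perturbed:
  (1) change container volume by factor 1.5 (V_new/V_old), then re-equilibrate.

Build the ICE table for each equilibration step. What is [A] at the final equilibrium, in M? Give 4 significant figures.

[A]_eq = 1.8400e-05 M

Q₀ = 3.679 vs Keq = 5.3530e-06 ⇒ Q>K, reverse
Step 1:
                  C         A
  Initial     1.102     4.054
  Change      4.054    -4.054
  Equil       5.156 2.7600e-05
  solve Keq expr → x = -4.054; check Q = 5.3530e-06
Then change container volume by factor 1.5 (V_new/V_old).
Step 2:
                  C         A
  Initial     3.437 1.8400e-05
  Change          0         0
  Equil       3.437 1.8400e-05
  solve Keq expr → x = 0; check Q = 5.3530e-06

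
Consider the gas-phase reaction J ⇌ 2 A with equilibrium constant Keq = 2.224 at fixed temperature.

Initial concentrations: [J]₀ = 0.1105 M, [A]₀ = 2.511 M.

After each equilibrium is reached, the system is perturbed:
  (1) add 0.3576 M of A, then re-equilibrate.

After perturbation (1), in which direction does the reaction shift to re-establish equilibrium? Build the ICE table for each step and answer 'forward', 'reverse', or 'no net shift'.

Direction: reverse

Q₀ = 57.06 vs Keq = 2.224 ⇒ Q>K, reverse
Step 1:
                   J          A
  I           0.1105      2.511
  C           0.6187     -1.237
  E           0.7292      1.274
  solve Keq expr → x = -0.6187; check Q = 2.224
Then add 0.3576 M of A.
Step 2:
                   J          A
  I           0.7292      1.631
  C            0.126     -0.252
  E           0.8552      1.379
  solve Keq expr → x = -0.126; check Q = 2.224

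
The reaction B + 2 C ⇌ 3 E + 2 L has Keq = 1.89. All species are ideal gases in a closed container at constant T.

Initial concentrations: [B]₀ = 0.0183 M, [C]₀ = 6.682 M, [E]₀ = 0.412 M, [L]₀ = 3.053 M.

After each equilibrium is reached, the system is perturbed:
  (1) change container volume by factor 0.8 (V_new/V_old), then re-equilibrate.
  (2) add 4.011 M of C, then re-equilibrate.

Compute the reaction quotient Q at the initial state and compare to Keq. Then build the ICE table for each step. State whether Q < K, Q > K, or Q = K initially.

Q₀ = 0.7978; Q < K (proceeds forward)

Q₀ = 0.7978 vs Keq = 1.89 ⇒ Q<K, forward
Step 1:
                    B           C           E           L
  I            0.0183       6.682       0.412       3.053
  C          -0.00883    -0.01766     0.02649     0.01766
  E           0.00947       6.664      0.4385       3.071
  solve Keq expr → x = 0.00883; check Q = 1.89
Then change container volume by factor 0.8 (V_new/V_old).
Step 2:
                    B           C           E           L
  I           0.01184        8.33      0.5481       3.838
  C           0.00504     0.01008    -0.01512    -0.01008
  E           0.01688       8.341       0.533       3.828
  solve Keq expr → x = -0.00504; check Q = 1.89
Then add 4.011 M of C.
Step 3:
                    B           C           E           L
  I           0.01688       12.35       0.533       3.828
  C         -0.007998      -0.016       0.024       0.016
  E          0.008879       12.34       0.557       3.844
  solve Keq expr → x = 0.007998; check Q = 1.89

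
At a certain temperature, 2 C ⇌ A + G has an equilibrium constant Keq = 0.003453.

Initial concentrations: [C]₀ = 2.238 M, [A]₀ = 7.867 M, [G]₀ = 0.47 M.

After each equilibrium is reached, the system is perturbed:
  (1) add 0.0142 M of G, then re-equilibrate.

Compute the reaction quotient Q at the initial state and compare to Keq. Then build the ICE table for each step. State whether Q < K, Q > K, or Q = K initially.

Q₀ = 0.7382 vs Keq = 0.003453 ⇒ Q>K, reverse
Step 1:
                   C          A          G
  Initial      2.238      7.867       0.47
  Change      0.9306    -0.4653    -0.4653
  Equil        3.169      7.402   0.004684
  solve Keq expr → x = -0.4653; check Q = 0.003453
Then add 0.0142 M of G.
Step 2:
                   C          A          G
  Initial      3.169      7.402    0.01888
  Change     0.02821   -0.01411   -0.01411
  Equil        3.197      7.388   0.004777
  solve Keq expr → x = -0.01411; check Q = 0.003453

Q₀ = 0.7382; Q > K (proceeds reverse)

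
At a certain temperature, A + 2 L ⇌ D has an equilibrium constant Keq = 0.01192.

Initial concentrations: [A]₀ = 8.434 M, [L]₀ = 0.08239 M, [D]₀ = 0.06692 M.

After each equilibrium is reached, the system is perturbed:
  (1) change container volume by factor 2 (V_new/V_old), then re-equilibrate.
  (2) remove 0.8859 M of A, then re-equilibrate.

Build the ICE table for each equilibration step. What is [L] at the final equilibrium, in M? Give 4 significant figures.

[L]_eq = 0.1072 M

Q₀ = 1.169 vs Keq = 0.01192 ⇒ Q>K, reverse
Step 1:
                   A          L          D
  Initial      8.434    0.08239    0.06692
  Change     0.06256     0.1251   -0.06256
  Equil        8.497     0.2075   0.004361
  solve Keq expr → x = -0.06256; check Q = 0.01192
Then change container volume by factor 2 (V_new/V_old).
Step 2:
                   A          L          D
  Initial      4.248     0.1038   0.002181
  Change    0.001601   0.003202  -0.001601
  Equil         4.25      0.107 5.7951e-04
  solve Keq expr → x = -0.001601; check Q = 0.01192
Then remove 0.8859 M of A.
Step 3:
                   A          L          D
  Initial      3.364      0.107 5.7951e-04
  Change  1.1875e-04 2.3749e-04 -1.1875e-04
  Equil        3.364     0.1072 4.6077e-04
  solve Keq expr → x = -1.1875e-04; check Q = 0.01192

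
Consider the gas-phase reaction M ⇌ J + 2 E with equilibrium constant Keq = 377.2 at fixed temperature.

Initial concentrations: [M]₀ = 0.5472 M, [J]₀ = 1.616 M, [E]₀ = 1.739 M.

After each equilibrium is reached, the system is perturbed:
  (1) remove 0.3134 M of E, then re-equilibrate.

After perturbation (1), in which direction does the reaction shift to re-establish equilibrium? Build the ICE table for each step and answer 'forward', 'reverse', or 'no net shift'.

Q₀ = 8.931 vs Keq = 377.2 ⇒ Q<K, forward
Step 1:
                    M           J           E
  Initial      0.5472       1.616       1.739
  Change      -0.5047      0.5047       1.009
  Equil       0.04247       2.121       2.748
  solve Keq expr → x = 0.5047; check Q = 377.2
Then remove 0.3134 M of E.
Step 2:
                    M           J           E
  Initial     0.04247       2.121       2.435
  Change    -0.008529    0.008529     0.01706
  Equil       0.03394       2.129       2.452
  solve Keq expr → x = 0.008529; check Q = 377.2

Direction: forward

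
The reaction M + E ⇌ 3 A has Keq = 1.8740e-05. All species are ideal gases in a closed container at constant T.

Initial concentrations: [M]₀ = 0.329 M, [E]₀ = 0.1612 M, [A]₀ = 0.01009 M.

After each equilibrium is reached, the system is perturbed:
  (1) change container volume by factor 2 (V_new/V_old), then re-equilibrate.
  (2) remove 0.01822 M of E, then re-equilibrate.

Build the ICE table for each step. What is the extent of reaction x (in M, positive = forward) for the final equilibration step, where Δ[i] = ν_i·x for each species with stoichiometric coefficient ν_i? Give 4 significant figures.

Q₀ = 1.9369e-05 vs Keq = 1.8740e-05 ⇒ Q>K, reverse
Step 1:
                   M          E          A
  Initial      0.329     0.1612    0.01009
  Change  3.6449e-05 3.6449e-05 -1.0935e-04
  Equil        0.329     0.1612   0.009981
  solve Keq expr → x = -3.6449e-05; check Q = 1.8740e-05
Then change container volume by factor 2 (V_new/V_old).
Step 2:
                   M          E          A
  Initial     0.1645    0.08062    0.00499
  Change  -4.2685e-04 -4.2685e-04   0.001281
  Equil       0.1641    0.08019   0.006271
  solve Keq expr → x = 4.2685e-04; check Q = 1.8740e-05
Then remove 0.01822 M of E.
Step 3:
                   M          E          A
  Initial     0.1641    0.06197   0.006271
  Change  1.6968e-04 1.6968e-04 -5.0903e-04
  Equil       0.1643    0.06214   0.005762
  solve Keq expr → x = -1.6968e-04; check Q = 1.8740e-05

x = -1.6968e-04 M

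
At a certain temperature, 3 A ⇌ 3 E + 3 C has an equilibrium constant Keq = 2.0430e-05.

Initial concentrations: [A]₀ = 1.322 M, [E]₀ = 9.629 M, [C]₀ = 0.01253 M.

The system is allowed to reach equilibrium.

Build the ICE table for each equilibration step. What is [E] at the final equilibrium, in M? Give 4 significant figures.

Q₀ = 7.6016e-04 vs Keq = 2.0430e-05 ⇒ Q>K, reverse
Step 1:
                  A         E         C
  Initial     1.322     9.629   0.01253
  Change   0.008748 -0.008748 -0.008748
  Equil       1.331      9.62  0.003782
  solve Keq expr → x = -0.002916; check Q = 2.0430e-05

[E]_eq = 9.62 M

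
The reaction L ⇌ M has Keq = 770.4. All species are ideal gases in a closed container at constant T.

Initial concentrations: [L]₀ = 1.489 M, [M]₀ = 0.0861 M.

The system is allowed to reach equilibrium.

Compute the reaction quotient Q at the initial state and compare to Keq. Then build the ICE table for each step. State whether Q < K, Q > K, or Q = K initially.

Q₀ = 0.05782 vs Keq = 770.4 ⇒ Q<K, forward
Step 1:
                    L           M
  init          1.489      0.0861
  Δ            -1.487       1.487
  eq         0.002042       1.573
  solve Keq expr → x = 1.487; check Q = 770.4

Q₀ = 0.05782; Q < K (proceeds forward)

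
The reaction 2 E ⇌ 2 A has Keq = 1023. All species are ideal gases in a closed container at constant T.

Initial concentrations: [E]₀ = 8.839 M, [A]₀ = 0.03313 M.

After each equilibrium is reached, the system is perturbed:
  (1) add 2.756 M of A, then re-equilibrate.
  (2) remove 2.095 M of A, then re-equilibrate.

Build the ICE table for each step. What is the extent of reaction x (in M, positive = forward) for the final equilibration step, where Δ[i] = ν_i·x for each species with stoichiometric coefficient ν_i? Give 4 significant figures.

Q₀ = 1.4049e-05 vs Keq = 1023 ⇒ Q<K, forward
Step 1:
                    E           A
  I             8.839     0.03313
  C             -8.57        8.57
  E             0.269       8.603
  solve Keq expr → x = 4.285; check Q = 1023
Then add 2.756 M of A.
Step 2:
                    E           A
  I             0.269       11.36
  C           0.08355    -0.08355
  E            0.3525       11.28
  solve Keq expr → x = -0.04178; check Q = 1023
Then remove 2.095 M of A.
Step 3:
                    E           A
  I            0.3525       9.181
  C          -0.06351     0.06351
  E             0.289       9.244
  solve Keq expr → x = 0.03176; check Q = 1023

x = 0.03176 M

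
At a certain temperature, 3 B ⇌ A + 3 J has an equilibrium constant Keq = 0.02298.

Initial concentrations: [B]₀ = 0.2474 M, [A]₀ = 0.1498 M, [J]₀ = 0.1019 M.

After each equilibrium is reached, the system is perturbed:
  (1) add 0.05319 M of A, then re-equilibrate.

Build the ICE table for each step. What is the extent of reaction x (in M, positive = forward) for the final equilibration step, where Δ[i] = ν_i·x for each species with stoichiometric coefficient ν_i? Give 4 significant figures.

Q₀ = 0.01047 vs Keq = 0.02298 ⇒ Q<K, forward
Step 1:
                    B           A           J
  Initial      0.2474      0.1498      0.1019
  Change     -0.01881    0.006269     0.01881
  Equil        0.2286      0.1561      0.1207
  solve Keq expr → x = 0.006269; check Q = 0.02298
Then add 0.05319 M of A.
Step 2:
                    B           A           J
  Initial      0.2286      0.2093      0.1207
  Change     0.007303   -0.002434   -0.007303
  Equil        0.2359      0.2068      0.1134
  solve Keq expr → x = -0.002434; check Q = 0.02298

x = -0.002434 M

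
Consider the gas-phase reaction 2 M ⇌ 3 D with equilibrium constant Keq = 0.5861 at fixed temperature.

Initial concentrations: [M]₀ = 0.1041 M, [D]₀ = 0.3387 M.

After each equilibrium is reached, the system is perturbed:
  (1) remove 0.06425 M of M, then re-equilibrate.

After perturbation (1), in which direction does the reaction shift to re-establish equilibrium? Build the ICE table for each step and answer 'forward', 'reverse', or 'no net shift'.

Q₀ = 3.585 vs Keq = 0.5861 ⇒ Q>K, reverse
Step 1:
                   M          D
  I           0.1041     0.3387
  C          0.05915   -0.08873
  E           0.1633       0.25
  solve Keq expr → x = -0.02958; check Q = 0.5861
Then remove 0.06425 M of M.
Step 2:
                   M          D
  I            0.099       0.25
  C          0.02667   -0.04001
  E           0.1257       0.21
  solve Keq expr → x = -0.01334; check Q = 0.5861

Direction: reverse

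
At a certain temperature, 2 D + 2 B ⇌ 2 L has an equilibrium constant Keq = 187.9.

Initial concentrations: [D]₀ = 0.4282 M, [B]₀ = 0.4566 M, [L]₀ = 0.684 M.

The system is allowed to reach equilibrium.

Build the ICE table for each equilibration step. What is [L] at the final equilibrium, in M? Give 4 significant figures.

[L]_eq = 0.8736 M

Q₀ = 12.24 vs Keq = 187.9 ⇒ Q<K, forward
Step 1:
                   D          B          L
  init        0.4282     0.4566      0.684
  Δ          -0.1896    -0.1896     0.1896
  eq          0.2386      0.267     0.8736
  solve Keq expr → x = 0.09478; check Q = 187.9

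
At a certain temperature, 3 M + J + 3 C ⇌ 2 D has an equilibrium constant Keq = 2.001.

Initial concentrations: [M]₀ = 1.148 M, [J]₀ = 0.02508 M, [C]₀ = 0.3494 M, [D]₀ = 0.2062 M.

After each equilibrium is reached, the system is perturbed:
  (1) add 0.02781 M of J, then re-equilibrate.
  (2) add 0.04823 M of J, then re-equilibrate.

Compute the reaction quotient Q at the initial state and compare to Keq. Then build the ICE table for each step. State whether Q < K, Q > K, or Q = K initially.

Q₀ = 26.27; Q > K (proceeds reverse)

Q₀ = 26.27 vs Keq = 2.001 ⇒ Q>K, reverse
Step 1:
                   M          J          C          D
  I            1.148    0.02508     0.3494     0.2062
  C          0.09764    0.03255    0.09764   -0.06509
  E            1.246    0.05763      0.447     0.1411
  solve Keq expr → x = -0.03255; check Q = 2.001
Then add 0.02781 M of J.
Step 2:
                   M          J          C          D
  I            1.246    0.08544      0.447     0.1411
  C         -0.01759  -0.005862   -0.01759    0.01172
  E            1.228    0.07957     0.4295     0.1528
  solve Keq expr → x = 0.005862; check Q = 2.001
Then add 0.04823 M of J.
Step 3:
                   M          J          C          D
  I            1.228     0.1278     0.4295     0.1528
  C         -0.02295  -0.007648   -0.02295     0.0153
  E            1.205     0.1202     0.4065     0.1681
  solve Keq expr → x = 0.007648; check Q = 2.001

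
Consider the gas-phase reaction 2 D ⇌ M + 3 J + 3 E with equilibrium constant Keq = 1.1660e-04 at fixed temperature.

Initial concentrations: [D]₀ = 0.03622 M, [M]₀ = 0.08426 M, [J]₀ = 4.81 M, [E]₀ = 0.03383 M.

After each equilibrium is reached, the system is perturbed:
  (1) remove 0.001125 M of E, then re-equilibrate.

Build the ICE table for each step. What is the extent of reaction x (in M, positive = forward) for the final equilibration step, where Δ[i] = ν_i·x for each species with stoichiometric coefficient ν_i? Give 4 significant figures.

Q₀ = 0.2767 vs Keq = 1.1660e-04 ⇒ Q>K, reverse
Step 1:
                  D         M         J         E
  init      0.03622   0.08426      4.81   0.03383
  Δ         0.02017  -0.01008  -0.03025  -0.03025
  eq        0.05639   0.07418      4.78  0.003577
  solve Keq expr → x = -0.01008; check Q = 1.1660e-04
Then remove 0.001125 M of E.
Step 2:
                  D         M         J         E
  init      0.05639   0.07418      4.78  0.002452
  Δ       -7.2513e-04 3.6257e-04  0.001088  0.001088
  eq        0.05566   0.07454     4.781   0.00354
  solve Keq expr → x = 3.6257e-04; check Q = 1.1660e-04

x = 3.6257e-04 M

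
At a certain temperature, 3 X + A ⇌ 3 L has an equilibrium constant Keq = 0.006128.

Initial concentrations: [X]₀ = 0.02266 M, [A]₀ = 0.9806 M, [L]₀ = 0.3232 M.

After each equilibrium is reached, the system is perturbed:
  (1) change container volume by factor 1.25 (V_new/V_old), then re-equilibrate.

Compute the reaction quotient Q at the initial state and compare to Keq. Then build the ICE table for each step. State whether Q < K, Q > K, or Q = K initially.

Q₀ = 2959 vs Keq = 0.006128 ⇒ Q>K, reverse
Step 1:
                  X         A         L
  I         0.02266    0.9806    0.3232
  C          0.2687   0.08956   -0.2687
  E          0.2913      1.07   0.05453
  solve Keq expr → x = -0.08956; check Q = 0.006128
Then change container volume by factor 1.25 (V_new/V_old).
Step 2:
                  X         A         L
  I          0.2331    0.8561   0.04362
  C        0.002652 8.8405e-04 -0.002652
  E          0.2357     0.857   0.04097
  solve Keq expr → x = -8.8405e-04; check Q = 0.006128

Q₀ = 2959; Q > K (proceeds reverse)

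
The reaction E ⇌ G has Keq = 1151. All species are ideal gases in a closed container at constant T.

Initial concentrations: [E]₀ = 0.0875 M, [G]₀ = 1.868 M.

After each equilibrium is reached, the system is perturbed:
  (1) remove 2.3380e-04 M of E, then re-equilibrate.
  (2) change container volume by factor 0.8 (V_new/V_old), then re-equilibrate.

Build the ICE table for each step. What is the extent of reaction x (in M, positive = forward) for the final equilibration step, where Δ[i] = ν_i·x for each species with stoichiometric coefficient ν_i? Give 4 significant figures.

Q₀ = 21.35 vs Keq = 1151 ⇒ Q<K, forward
Step 1:
                  E         G
  Initial    0.0875     1.868
  Change    -0.0858    0.0858
  Equil    0.001697     1.954
  solve Keq expr → x = 0.0858; check Q = 1151
Then remove 2.3380e-04 M of E.
Step 2:
                  E         G
  Initial  0.001464     1.954
  Change  2.3360e-04 -2.3360e-04
  Equil    0.001697     1.954
  solve Keq expr → x = -2.3360e-04; check Q = 1151
Then change container volume by factor 0.8 (V_new/V_old).
Step 3:
                  E         G
  Initial  0.002122     2.442
  Change          0         0
  Equil    0.002122     2.442
  solve Keq expr → x = 0; check Q = 1151

x = 0 M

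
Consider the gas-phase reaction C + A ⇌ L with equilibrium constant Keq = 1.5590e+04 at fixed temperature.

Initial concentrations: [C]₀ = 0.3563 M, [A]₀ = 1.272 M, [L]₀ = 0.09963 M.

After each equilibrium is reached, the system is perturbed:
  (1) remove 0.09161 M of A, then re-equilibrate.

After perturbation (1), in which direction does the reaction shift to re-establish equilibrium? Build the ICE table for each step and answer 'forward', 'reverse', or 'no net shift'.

Q₀ = 0.2198 vs Keq = 1.5590e+04 ⇒ Q<K, forward
Step 1:
                  C         A         L
  init       0.3563     1.272   0.09963
  Δ         -0.3563   -0.3563    0.3563
  eq      3.1934e-05    0.9157    0.4559
  solve Keq expr → x = 0.3563; check Q = 1.5590e+04
Then remove 0.09161 M of A.
Step 2:
                  C         A         L
  init    3.1934e-05    0.8241    0.4559
  Δ       3.5494e-06 3.5494e-06 -3.5494e-06
  eq      3.5483e-05    0.8241    0.4559
  solve Keq expr → x = -3.5494e-06; check Q = 1.5590e+04

Direction: reverse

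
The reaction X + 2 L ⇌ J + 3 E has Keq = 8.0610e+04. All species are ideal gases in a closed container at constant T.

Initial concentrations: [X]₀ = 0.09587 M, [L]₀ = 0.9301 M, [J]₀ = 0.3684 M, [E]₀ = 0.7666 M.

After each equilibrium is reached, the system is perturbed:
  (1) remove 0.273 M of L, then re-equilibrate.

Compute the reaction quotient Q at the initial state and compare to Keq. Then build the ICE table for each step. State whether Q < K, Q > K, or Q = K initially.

Q₀ = 2.001; Q < K (proceeds forward)

Q₀ = 2.001 vs Keq = 8.0610e+04 ⇒ Q<K, forward
Step 1:
                   X          L          J          E
  Initial    0.09587     0.9301     0.3684     0.7666
  Change    -0.09586    -0.1917    0.09586     0.2876
  Equil   1.2375e-05     0.7384     0.4643      1.054
  solve Keq expr → x = 0.09586; check Q = 8.0610e+04
Then remove 0.273 M of L.
Step 2:
                   X          L          J          E
  Initial 1.2375e-05     0.4654     0.4643      1.054
  Change  1.8766e-05 3.7531e-05 -1.8766e-05 -5.6297e-05
  Equil   3.1140e-05     0.4654     0.4642      1.054
  solve Keq expr → x = -1.8766e-05; check Q = 8.0610e+04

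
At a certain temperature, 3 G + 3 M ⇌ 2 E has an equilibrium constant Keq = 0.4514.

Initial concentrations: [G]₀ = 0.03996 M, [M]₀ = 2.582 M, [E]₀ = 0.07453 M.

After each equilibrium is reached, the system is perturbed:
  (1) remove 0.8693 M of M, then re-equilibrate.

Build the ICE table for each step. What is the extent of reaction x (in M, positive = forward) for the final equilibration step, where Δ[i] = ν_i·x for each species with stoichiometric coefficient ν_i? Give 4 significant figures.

x = -0.006002 M

Q₀ = 5.057 vs Keq = 0.4514 ⇒ Q>K, reverse
Step 1:
                  G         M         E
  init      0.03996     2.582   0.07453
  Δ         0.03112   0.03112  -0.02075
  eq        0.07108     2.613   0.05378
  solve Keq expr → x = -0.01037; check Q = 0.4514
Then remove 0.8693 M of M.
Step 2:
                  G         M         E
  init      0.07108     1.744   0.05378
  Δ         0.01801   0.01801    -0.012
  eq        0.08909     1.762   0.04178
  solve Keq expr → x = -0.006002; check Q = 0.4514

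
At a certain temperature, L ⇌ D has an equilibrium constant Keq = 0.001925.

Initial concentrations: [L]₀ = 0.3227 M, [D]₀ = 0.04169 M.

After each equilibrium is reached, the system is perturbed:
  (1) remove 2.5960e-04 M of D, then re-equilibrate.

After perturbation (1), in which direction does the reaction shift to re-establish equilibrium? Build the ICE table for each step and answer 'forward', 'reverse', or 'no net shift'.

Q₀ = 0.1292 vs Keq = 0.001925 ⇒ Q>K, reverse
Step 1:
                   L          D
  init        0.3227    0.04169
  Δ          0.04099   -0.04099
  eq          0.3637 7.0010e-04
  solve Keq expr → x = -0.04099; check Q = 0.001925
Then remove 2.5960e-04 M of D.
Step 2:
                   L          D
  init        0.3637 4.4050e-04
  Δ       -2.5910e-04 2.5910e-04
  eq          0.3634 6.9960e-04
  solve Keq expr → x = 2.5910e-04; check Q = 0.001925

Direction: forward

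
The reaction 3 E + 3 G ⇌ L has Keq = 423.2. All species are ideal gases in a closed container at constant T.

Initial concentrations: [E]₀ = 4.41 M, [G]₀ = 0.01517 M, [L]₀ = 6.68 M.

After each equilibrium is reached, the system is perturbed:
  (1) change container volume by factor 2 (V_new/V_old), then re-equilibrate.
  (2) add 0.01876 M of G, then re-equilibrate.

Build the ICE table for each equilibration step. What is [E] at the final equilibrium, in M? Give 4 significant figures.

Q₀ = 2.2310e+04 vs Keq = 423.2 ⇒ Q>K, reverse
Step 1:
                  E         G         L
  I            4.41   0.01517      6.68
  C         0.04115   0.04115  -0.01372
  E           4.451   0.05632     6.666
  solve Keq expr → x = -0.01372; check Q = 423.2
Then change container volume by factor 2 (V_new/V_old).
Step 2:
                  E         G         L
  I           2.226   0.02816     3.333
  C         0.05877   0.05877  -0.01959
  E           2.284   0.08693     3.314
  solve Keq expr → x = -0.01959; check Q = 423.2
Then add 0.01876 M of G.
Step 3:
                  E         G         L
  I           2.284    0.1057     3.314
  C        -0.01802  -0.01802  0.006005
  E           2.266   0.08767      3.32
  solve Keq expr → x = 0.006005; check Q = 423.2

[E]_eq = 2.266 M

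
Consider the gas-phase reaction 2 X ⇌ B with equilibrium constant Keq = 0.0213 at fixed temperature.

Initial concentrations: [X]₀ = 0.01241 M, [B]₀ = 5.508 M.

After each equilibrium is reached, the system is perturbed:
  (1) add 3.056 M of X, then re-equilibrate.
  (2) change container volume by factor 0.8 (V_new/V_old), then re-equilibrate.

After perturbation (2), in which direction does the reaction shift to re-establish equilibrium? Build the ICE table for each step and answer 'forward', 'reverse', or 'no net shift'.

Direction: forward

Q₀ = 3.5764e+04 vs Keq = 0.0213 ⇒ Q>K, reverse
Step 1:
                   X          B
  I          0.01241      5.508
  C            8.166     -4.083
  E            8.179      1.425
  solve Keq expr → x = -4.083; check Q = 0.0213
Then add 3.056 M of X.
Step 2:
                   X          B
  I            11.23      1.425
  C            -1.33     0.6649
  E            9.905       2.09
  solve Keq expr → x = 0.6649; check Q = 0.0213
Then change container volume by factor 0.8 (V_new/V_old).
Step 3:
                   X          B
  I            12.38      2.612
  C          -0.6442     0.3221
  E            11.74      2.934
  solve Keq expr → x = 0.3221; check Q = 0.0213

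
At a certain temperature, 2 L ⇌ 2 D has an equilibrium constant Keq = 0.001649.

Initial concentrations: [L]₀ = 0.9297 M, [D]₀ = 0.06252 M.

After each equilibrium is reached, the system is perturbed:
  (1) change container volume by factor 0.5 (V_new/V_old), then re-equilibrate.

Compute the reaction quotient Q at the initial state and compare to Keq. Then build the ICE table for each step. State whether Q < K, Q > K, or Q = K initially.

Q₀ = 0.004522 vs Keq = 0.001649 ⇒ Q>K, reverse
Step 1:
                   L          D
  init        0.9297    0.06252
  Δ           0.0238    -0.0238
  eq          0.9535    0.03872
  solve Keq expr → x = -0.0119; check Q = 0.001649
Then change container volume by factor 0.5 (V_new/V_old).
Step 2:
                   L          D
  init         1.907    0.07744
  Δ                0          0
  eq           1.907    0.07744
  solve Keq expr → x = 0; check Q = 0.001649

Q₀ = 0.004522; Q > K (proceeds reverse)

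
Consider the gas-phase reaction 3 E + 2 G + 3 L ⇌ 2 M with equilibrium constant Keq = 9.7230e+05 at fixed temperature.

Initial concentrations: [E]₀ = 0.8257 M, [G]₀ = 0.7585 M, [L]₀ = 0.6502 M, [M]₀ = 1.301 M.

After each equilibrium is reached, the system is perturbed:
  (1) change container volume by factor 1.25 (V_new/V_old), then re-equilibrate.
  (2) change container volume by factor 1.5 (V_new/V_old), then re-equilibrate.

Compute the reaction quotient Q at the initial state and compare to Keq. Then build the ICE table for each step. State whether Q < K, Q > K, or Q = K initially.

Q₀ = 19.01; Q < K (proceeds forward)

Q₀ = 19.01 vs Keq = 9.7230e+05 ⇒ Q<K, forward
Step 1:
                    E           G           L           M
  init         0.8257      0.7585      0.6502       1.301
  Δ           -0.5527     -0.3685     -0.5527      0.3685
  eq            0.273        0.39     0.09748       1.669
  solve Keq expr → x = 0.1842; check Q = 9.7230e+05
Then change container volume by factor 1.25 (V_new/V_old).
Step 2:
                    E           G           L           M
  init         0.2184       0.312     0.07799       1.336
  Δ           0.02609     0.01739     0.02609    -0.01739
  eq           0.2445      0.3294      0.1041       1.318
  solve Keq expr → x = -0.008695; check Q = 9.7230e+05
Then change container volume by factor 1.5 (V_new/V_old).
Step 3:
                    E           G           L           M
  init          0.163      0.2196     0.06938      0.8788
  Δ           0.04242     0.02828     0.04242    -0.02828
  eq           0.2054      0.2479      0.1118      0.8505
  solve Keq expr → x = -0.01414; check Q = 9.7230e+05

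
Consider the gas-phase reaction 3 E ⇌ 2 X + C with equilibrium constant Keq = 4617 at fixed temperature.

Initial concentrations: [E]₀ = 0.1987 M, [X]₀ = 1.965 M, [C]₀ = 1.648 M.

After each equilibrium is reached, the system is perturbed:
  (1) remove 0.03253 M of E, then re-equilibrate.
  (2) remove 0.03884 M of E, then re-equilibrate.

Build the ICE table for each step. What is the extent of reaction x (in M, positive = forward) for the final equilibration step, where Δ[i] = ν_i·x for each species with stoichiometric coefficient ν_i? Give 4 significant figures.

Q₀ = 811.1 vs Keq = 4617 ⇒ Q<K, forward
Step 1:
                  E         X         C
  I          0.1987     1.965     1.648
  C        -0.08465   0.05643   0.02822
  E          0.1141     2.021     1.676
  solve Keq expr → x = 0.02822; check Q = 4617
Then remove 0.03253 M of E.
Step 2:
                  E         X         C
  I         0.08152     2.021     1.676
  C          0.0315    -0.021   -0.0105
  E           0.113         2     1.666
  solve Keq expr → x = -0.0105; check Q = 4617
Then remove 0.03884 M of E.
Step 3:
                  E         X         C
  I         0.07418         2     1.666
  C         0.03761  -0.02507  -0.01254
  E          0.1118     1.975     1.653
  solve Keq expr → x = -0.01254; check Q = 4617

x = -0.01254 M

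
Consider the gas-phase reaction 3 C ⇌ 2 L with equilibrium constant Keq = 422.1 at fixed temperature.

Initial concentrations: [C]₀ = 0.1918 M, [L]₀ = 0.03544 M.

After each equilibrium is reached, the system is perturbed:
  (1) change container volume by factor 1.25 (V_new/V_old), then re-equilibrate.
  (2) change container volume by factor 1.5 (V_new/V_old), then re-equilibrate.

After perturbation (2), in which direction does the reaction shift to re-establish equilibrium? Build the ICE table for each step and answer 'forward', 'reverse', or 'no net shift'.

Q₀ = 0.178 vs Keq = 422.1 ⇒ Q<K, forward
Step 1:
                  C         L
  I          0.1918   0.03544
  C          -0.156     0.104
  E         0.03584    0.1394
  solve Keq expr → x = 0.05199; check Q = 422.1
Then change container volume by factor 1.25 (V_new/V_old).
Step 2:
                  C         L
  I         0.02867    0.1115
  C        0.001971 -0.001314
  E         0.03064    0.1102
  solve Keq expr → x = -6.5701e-04; check Q = 422.1
Then change container volume by factor 1.5 (V_new/V_old).
Step 3:
                  C         L
  I         0.02043   0.07348
  C        0.002589 -0.001726
  E         0.02302   0.07175
  solve Keq expr → x = -8.6294e-04; check Q = 422.1

Direction: reverse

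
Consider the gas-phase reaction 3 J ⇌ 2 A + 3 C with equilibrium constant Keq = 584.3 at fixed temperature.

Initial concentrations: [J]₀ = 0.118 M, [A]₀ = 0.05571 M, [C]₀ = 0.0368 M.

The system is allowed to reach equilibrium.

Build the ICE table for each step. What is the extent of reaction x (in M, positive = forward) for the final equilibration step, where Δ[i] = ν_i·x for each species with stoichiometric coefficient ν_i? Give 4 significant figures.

x = 0.03779 M

Q₀ = 9.4138e-05 vs Keq = 584.3 ⇒ Q<K, forward
Step 1:
                  J         A         C
  init        0.118   0.05571    0.0368
  Δ         -0.1134   0.07557    0.1134
  eq        0.00464    0.1313    0.1502
  solve Keq expr → x = 0.03779; check Q = 584.3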